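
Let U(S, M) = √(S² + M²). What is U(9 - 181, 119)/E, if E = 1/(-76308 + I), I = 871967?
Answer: 795659*√43745 ≈ 1.6641e+8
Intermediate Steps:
U(S, M) = √(M² + S²)
E = 1/795659 (E = 1/(-76308 + 871967) = 1/795659 ≈ 1.2568e-6)
U(9 - 181, 119)/E = √(119² + (9 - 181)²)/(1/795659) = √(14161 + (-172)²)*795659 = √(14161 + 29584)*795659 = √43745*795659 = 795659*√43745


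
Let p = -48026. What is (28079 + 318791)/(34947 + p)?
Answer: -346870/13079 ≈ -26.521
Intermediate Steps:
(28079 + 318791)/(34947 + p) = (28079 + 318791)/(34947 - 48026) = 346870/(-13079) = 346870*(-1/13079) = -346870/13079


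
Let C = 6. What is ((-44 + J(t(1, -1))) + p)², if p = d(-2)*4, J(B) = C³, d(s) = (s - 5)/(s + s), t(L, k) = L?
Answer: 32041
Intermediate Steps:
d(s) = (-5 + s)/(2*s) (d(s) = (-5 + s)/((2*s)) = (-5 + s)*(1/(2*s)) = (-5 + s)/(2*s))
J(B) = 216 (J(B) = 6³ = 216)
p = 7 (p = ((½)*(-5 - 2)/(-2))*4 = ((½)*(-½)*(-7))*4 = (7/4)*4 = 7)
((-44 + J(t(1, -1))) + p)² = ((-44 + 216) + 7)² = (172 + 7)² = 179² = 32041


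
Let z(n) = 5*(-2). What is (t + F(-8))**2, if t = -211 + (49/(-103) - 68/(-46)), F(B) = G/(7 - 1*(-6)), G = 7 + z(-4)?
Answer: 41917842411201/948455209 ≈ 44196.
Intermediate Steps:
z(n) = -10
G = -3 (G = 7 - 10 = -3)
F(B) = -3/13 (F(B) = -3/(7 - 1*(-6)) = -3/(7 + 6) = -3/13)
t = -497484/2369 (t = -211 + (49*(-1/103) - 68*(-1/46)) = -211 + (-49/103 + 34/23) = -211 + 2375/2369 = -497484/2369 ≈ -210.00)
(t + F(-8))**2 = (-497484/2369 - 3/13)**2 = (-6474399/30797)**2 = 41917842411201/948455209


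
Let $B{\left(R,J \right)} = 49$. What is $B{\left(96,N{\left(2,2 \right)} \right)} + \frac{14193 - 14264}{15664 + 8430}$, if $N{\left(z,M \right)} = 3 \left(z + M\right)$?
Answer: $\frac{1180535}{24094} \approx 48.997$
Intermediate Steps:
$N{\left(z,M \right)} = 3 M + 3 z$ ($N{\left(z,M \right)} = 3 \left(M + z\right) = 3 M + 3 z$)
$B{\left(96,N{\left(2,2 \right)} \right)} + \frac{14193 - 14264}{15664 + 8430} = 49 + \frac{14193 - 14264}{15664 + 8430} = 49 - \frac{71}{24094} = \frac{1180535}{24094}$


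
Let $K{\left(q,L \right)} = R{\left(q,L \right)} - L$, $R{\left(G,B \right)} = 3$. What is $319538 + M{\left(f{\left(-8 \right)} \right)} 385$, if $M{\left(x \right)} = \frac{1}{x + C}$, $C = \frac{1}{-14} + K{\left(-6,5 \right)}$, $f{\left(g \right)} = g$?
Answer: $\frac{45049468}{141} \approx 3.195 \cdot 10^{5}$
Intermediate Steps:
$K{\left(q,L \right)} = 3 - L$
$C = - \frac{29}{14}$ ($C = \frac{1}{-14} + \left(3 - 5\right) = - \frac{1}{14} + \left(3 - 5\right) = - \frac{1}{14} - 2 = - \frac{29}{14} \approx -2.0714$)
$M{\left(x \right)} = \frac{1}{- \frac{29}{14} + x}$ ($M{\left(x \right)} = \frac{1}{x - \frac{29}{14}} = \frac{1}{- \frac{29}{14} + x}$)
$319538 + M{\left(f{\left(-8 \right)} \right)} 385 = 319538 + \frac{14}{-29 + 14 \left(-8\right)} 385 = 319538 + \frac{14}{-29 - 112} \cdot 385 = 319538 + \frac{14}{-141} \cdot 385 = 319538 + 14 \left(- \frac{1}{141}\right) 385 = 319538 - \frac{5390}{141} = \frac{45049468}{141}$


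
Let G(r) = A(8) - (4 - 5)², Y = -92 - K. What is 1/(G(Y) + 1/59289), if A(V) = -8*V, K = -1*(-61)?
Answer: -59289/3853784 ≈ -0.015385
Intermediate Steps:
K = 61
Y = -153 (Y = -92 - 1*61 = -92 - 61 = -153)
G(r) = -65 (G(r) = -8*8 - (4 - 5)² = -64 - 1*(-1)² = -64 - 1*1 = -64 - 1 = -65)
1/(G(Y) + 1/59289) = 1/(-65 + 1/59289) = 1/(-3853784/59289) = -59289/3853784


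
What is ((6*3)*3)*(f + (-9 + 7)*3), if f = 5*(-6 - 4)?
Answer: -3024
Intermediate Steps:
f = -50 (f = 5*(-10) = -50)
((6*3)*3)*(f + (-9 + 7)*3) = ((6*3)*3)*(-50 + (-9 + 7)*3) = (18*3)*(-50 - 2*3) = 54*(-50 - 6) = 54*(-56) = -3024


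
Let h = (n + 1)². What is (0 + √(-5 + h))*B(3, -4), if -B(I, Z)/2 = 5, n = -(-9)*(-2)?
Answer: -20*√71 ≈ -168.52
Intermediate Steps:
n = -18 (n = -3*6 = -18)
B(I, Z) = -10 (B(I, Z) = -2*5 = -10)
h = 289 (h = (-18 + 1)² = (-17)² = 289)
(0 + √(-5 + h))*B(3, -4) = (0 + √(-5 + 289))*(-10) = (0 + √284)*(-10) = (0 + 2*√71)*(-10) = (2*√71)*(-10) = -20*√71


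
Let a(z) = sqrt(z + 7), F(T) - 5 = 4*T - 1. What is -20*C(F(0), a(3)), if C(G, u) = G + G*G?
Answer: -400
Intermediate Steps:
F(T) = 4 + 4*T (F(T) = 5 + (4*T - 1) = 5 + (-1 + 4*T) = 4 + 4*T)
a(z) = sqrt(7 + z)
C(G, u) = G + G**2
-20*C(F(0), a(3)) = -20*(4 + 4*0)*(1 + (4 + 4*0)) = -20*(4 + 0)*(1 + (4 + 0)) = -80*(1 + 4) = -80*5 = -20*20 = -400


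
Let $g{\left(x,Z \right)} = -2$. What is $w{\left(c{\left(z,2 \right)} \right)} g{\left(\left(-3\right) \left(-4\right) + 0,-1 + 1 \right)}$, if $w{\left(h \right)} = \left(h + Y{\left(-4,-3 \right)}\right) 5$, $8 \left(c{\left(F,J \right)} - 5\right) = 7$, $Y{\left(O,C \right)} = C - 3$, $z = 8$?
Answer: $\frac{5}{4} \approx 1.25$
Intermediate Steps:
$Y{\left(O,C \right)} = -3 + C$ ($Y{\left(O,C \right)} = C - 3 = -3 + C$)
$c{\left(F,J \right)} = \frac{47}{8}$ ($c{\left(F,J \right)} = 5 + \frac{1}{8} \cdot 7 = 5 + \frac{7}{8} = \frac{47}{8}$)
$w{\left(h \right)} = -30 + 5 h$ ($w{\left(h \right)} = \left(h - 6\right) 5 = \left(-6 + h\right) 5 = -30 + 5 h$)
$w{\left(c{\left(z,2 \right)} \right)} g{\left(\left(-3\right) \left(-4\right) + 0,-1 + 1 \right)} = \left(-30 + 5 \cdot \frac{47}{8}\right) \left(-2\right) = \left(-30 + \frac{235}{8}\right) \left(-2\right) = \left(- \frac{5}{8}\right) \left(-2\right) = \frac{5}{4}$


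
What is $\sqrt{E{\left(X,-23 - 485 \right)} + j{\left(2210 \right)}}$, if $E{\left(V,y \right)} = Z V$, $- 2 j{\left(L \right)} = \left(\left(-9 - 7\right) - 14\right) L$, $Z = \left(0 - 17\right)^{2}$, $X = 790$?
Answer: $2 \sqrt{65365} \approx 511.33$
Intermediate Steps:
$Z = 289$ ($Z = \left(-17\right)^{2} = 289$)
$j{\left(L \right)} = 15 L$ ($j{\left(L \right)} = - \frac{\left(\left(-9 - 7\right) - 14\right) L}{2} = - \frac{\left(-16 - 14\right) L}{2} = - \frac{\left(-30\right) L}{2} = 15 L$)
$E{\left(V,y \right)} = 289 V$
$\sqrt{E{\left(X,-23 - 485 \right)} + j{\left(2210 \right)}} = \sqrt{289 \cdot 790 + 15 \cdot 2210} = \sqrt{228310 + 33150} = \sqrt{261460} = 2 \sqrt{65365}$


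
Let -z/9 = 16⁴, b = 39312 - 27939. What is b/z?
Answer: -3791/196608 ≈ -0.019282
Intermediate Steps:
b = 11373
z = -589824 (z = -9*16⁴ = -9*65536 = -589824)
b/z = 11373/(-589824) = 11373*(-1/589824) = -3791/196608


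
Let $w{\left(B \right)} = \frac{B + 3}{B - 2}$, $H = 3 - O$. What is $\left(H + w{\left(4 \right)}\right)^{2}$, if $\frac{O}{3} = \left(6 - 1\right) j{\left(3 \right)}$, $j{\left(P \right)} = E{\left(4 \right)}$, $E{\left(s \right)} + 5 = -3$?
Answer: $\frac{64009}{4} \approx 16002.0$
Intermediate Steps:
$E{\left(s \right)} = -8$ ($E{\left(s \right)} = -5 - 3 = -8$)
$j{\left(P \right)} = -8$
$O = -120$ ($O = 3 \left(6 - 1\right) \left(-8\right) = 3 \cdot 5 \left(-8\right) = 3 \left(-40\right) = -120$)
$H = 123$ ($H = 3 - -120 = 3 + 120 = 123$)
$w{\left(B \right)} = \frac{3 + B}{-2 + B}$
$\left(H + w{\left(4 \right)}\right)^{2} = \left(123 + \frac{3 + 4}{-2 + 4}\right)^{2} = \left(123 + \frac{1}{2} \cdot 7\right)^{2} = \left(123 + \frac{7}{2}\right)^{2} = \left(\frac{253}{2}\right)^{2} = \frac{64009}{4}$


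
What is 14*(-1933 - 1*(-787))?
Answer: -16044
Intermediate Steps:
14*(-1933 - 1*(-787)) = 14*(-1933 + 787) = 14*(-1146) = -16044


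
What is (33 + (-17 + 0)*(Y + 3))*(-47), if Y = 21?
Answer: 17625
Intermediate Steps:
(33 + (-17 + 0)*(Y + 3))*(-47) = (33 + (-17 + 0)*(21 + 3))*(-47) = (33 - 17*24)*(-47) = (33 - 408)*(-47) = -375*(-47) = 17625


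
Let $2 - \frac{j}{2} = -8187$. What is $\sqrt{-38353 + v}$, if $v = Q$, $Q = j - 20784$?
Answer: $3 i \sqrt{4751} \approx 206.78 i$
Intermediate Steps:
$j = 16378$ ($j = 4 - -16374 = 4 + 16374 = 16378$)
$Q = -4406$ ($Q = 16378 - 20784 = -4406$)
$v = -4406$
$\sqrt{-38353 + v} = \sqrt{-38353 - 4406} = \sqrt{-42759} = 3 i \sqrt{4751}$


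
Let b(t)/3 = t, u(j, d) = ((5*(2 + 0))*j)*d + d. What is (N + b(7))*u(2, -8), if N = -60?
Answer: 6552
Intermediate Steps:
u(j, d) = d + 10*d*j (u(j, d) = ((5*2)*j)*d + d = (10*j)*d + d = 10*d*j + d = d + 10*d*j)
b(t) = 3*t
(N + b(7))*u(2, -8) = (-60 + 3*7)*(-8*(1 + 10*2)) = (-60 + 21)*(-8*(1 + 20)) = -(-312)*21 = -39*(-168) = 6552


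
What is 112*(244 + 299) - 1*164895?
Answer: -104079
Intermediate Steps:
112*(244 + 299) - 1*164895 = 112*543 - 164895 = 60816 - 164895 = -104079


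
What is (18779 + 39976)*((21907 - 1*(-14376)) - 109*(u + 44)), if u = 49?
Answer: 1536208230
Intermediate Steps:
(18779 + 39976)*((21907 - 1*(-14376)) - 109*(u + 44)) = (18779 + 39976)*((21907 - 1*(-14376)) - 109*(49 + 44)) = 58755*((21907 + 14376) - 109*93) = 58755*(36283 - 10137) = 58755*26146 = 1536208230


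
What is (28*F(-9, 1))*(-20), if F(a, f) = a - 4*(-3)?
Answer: -1680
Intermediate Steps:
F(a, f) = 12 + a (F(a, f) = a + 12 = 12 + a)
(28*F(-9, 1))*(-20) = (28*(12 - 9))*(-20) = (28*3)*(-20) = 84*(-20) = -1680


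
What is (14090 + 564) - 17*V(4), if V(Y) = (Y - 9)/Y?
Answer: 58701/4 ≈ 14675.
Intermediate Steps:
V(Y) = (-9 + Y)/Y
(14090 + 564) - 17*V(4) = (14090 + 564) - 17*(-9 + 4)/4 = 14654 - 17*(-5)/4 = 14654 - 17*(-5/4) = 14654 + 85/4 = 58701/4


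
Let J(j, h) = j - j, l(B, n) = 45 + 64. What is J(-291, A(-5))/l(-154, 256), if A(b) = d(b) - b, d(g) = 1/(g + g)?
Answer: 0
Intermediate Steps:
d(g) = 1/(2*g)
A(b) = 1/(2*b) - b
l(B, n) = 109
J(j, h) = 0
J(-291, A(-5))/l(-154, 256) = 0/109 = 0*(1/109) = 0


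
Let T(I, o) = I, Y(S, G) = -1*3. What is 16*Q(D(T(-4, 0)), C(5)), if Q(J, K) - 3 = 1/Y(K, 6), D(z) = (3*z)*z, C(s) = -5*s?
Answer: 128/3 ≈ 42.667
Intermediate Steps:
Y(S, G) = -3
D(z) = 3*z²
Q(J, K) = 8/3 (Q(J, K) = 3 + 1/(-3) = 3 - ⅓ = 8/3)
16*Q(D(T(-4, 0)), C(5)) = 16*(8/3) = 128/3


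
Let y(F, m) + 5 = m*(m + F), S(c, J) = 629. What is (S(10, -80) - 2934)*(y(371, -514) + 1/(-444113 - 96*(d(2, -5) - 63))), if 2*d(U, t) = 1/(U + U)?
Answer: -74214880842740/438077 ≈ -1.6941e+8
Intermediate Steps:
d(U, t) = 1/(4*U) (d(U, t) = 1/(2*(U + U)) = 1/(2*((2*U))) = (1/(2*U))/2 = 1/(4*U))
y(F, m) = -5 + m*(F + m) (y(F, m) = -5 + m*(m + F) = -5 + m*(F + m))
(S(10, -80) - 2934)*(y(371, -514) + 1/(-444113 - 96*(d(2, -5) - 63))) = (629 - 2934)*((-5 + (-514)² + 371*(-514)) + 1/(-444113 - 96*((¼)/2 - 63))) = -2305*((-5 + 264196 - 190694) + 1/(-444113 - 96*((¼)*(½) - 63))) = -2305*(73497 + 1/(-444113 - 96*(⅛ - 63))) = -2305*(73497 + 1/(-444113 - 96*(-503/8))) = -2305*(73497 + 1/(-444113 + 6036)) = -2305*(73497 + 1/(-438077)) = -2305*(73497 - 1/438077) = -2305*32197345268/438077 = -74214880842740/438077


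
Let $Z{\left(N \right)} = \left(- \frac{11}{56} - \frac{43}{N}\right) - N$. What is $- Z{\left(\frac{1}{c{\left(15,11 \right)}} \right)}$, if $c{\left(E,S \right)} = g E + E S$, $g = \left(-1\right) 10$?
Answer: $\frac{542021}{840} \approx 645.26$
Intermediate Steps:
$g = -10$
$c{\left(E,S \right)} = - 10 E + E S$
$Z{\left(N \right)} = - \frac{11}{56} - N - \frac{43}{N}$ ($Z{\left(N \right)} = \left(\left(-11\right) \frac{1}{56} - \frac{43}{N}\right) - N = \left(- \frac{11}{56} - \frac{43}{N}\right) - N = - \frac{11}{56} - N - \frac{43}{N}$)
$- Z{\left(\frac{1}{c{\left(15,11 \right)}} \right)} = - (- \frac{11}{56} - \frac{1}{15 \left(-10 + 11\right)} - \frac{43}{\frac{1}{15 \left(-10 + 11\right)}}) = - (- \frac{11}{56} - \frac{1}{15 \cdot 1} - \frac{43}{\frac{1}{15 \cdot 1}}) = - (- \frac{11}{56} - \frac{1}{15} - \frac{43}{\frac{1}{15}}) = - (- \frac{11}{56} - \frac{1}{15} - 43 \frac{1}{\frac{1}{15}}) = - (- \frac{11}{56} - \frac{1}{15} - 645) = \left(-1\right) \left(- \frac{542021}{840}\right) = \frac{542021}{840}$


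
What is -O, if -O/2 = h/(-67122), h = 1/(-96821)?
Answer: 1/3249409581 ≈ 3.0775e-10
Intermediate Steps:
h = -1/96821 ≈ -1.0328e-5
O = -1/3249409581 (O = -(-2)/(96821*(-67122)) = -(-2)*(-1)/(96821*67122) = -2*1/6498819162 = -1/3249409581 ≈ -3.0775e-10)
-O = -1*(-1/3249409581) = 1/3249409581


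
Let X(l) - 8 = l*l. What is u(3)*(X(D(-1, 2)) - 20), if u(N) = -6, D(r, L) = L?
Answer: 48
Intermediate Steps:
X(l) = 8 + l² (X(l) = 8 + l*l = 8 + l²)
u(3)*(X(D(-1, 2)) - 20) = -6*((8 + 2²) - 20) = -6*((8 + 4) - 20) = -6*(12 - 20) = -6*(-8) = 48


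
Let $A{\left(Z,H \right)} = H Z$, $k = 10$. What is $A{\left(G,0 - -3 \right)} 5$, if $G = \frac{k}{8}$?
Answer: $\frac{75}{4} \approx 18.75$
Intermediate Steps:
$G = \frac{5}{4}$ ($G = \frac{10}{8} = 10 \cdot \frac{1}{8} = \frac{5}{4} \approx 1.25$)
$A{\left(G,0 - -3 \right)} 5 = \left(0 - -3\right) \frac{5}{4} \cdot 5 = \left(0 + 3\right) \frac{5}{4} \cdot 5 = 3 \cdot \frac{5}{4} \cdot 5 = \frac{15}{4} \cdot 5 = \frac{75}{4}$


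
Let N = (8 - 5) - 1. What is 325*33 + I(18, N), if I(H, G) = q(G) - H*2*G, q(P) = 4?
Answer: 10657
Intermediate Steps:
N = 2 (N = 3 - 1 = 2)
I(H, G) = 4 - 2*G*H (I(H, G) = 4 - H*2*G = 4 - 2*H*G = 4 - 2*G*H)
325*33 + I(18, N) = 325*33 + (4 - 2*2*18) = 10725 + (4 - 72) = 10725 - 68 = 10657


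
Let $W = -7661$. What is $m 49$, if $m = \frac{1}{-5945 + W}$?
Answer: $- \frac{49}{13606} \approx -0.0036014$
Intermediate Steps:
$m = - \frac{1}{13606}$ ($m = \frac{1}{-5945 - 7661} = \frac{1}{-13606} = - \frac{1}{13606} \approx -7.3497 \cdot 10^{-5}$)
$m 49 = \left(- \frac{1}{13606}\right) 49 = - \frac{49}{13606}$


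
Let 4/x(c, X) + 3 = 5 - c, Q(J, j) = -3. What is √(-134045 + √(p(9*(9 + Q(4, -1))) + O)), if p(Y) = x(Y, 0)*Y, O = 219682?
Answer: √(-22653605 + 26*√9281389)/13 ≈ 365.48*I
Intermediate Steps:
x(c, X) = 4/(2 - c) (x(c, X) = 4/(-3 + (5 - c)) = 4/(2 - c))
p(Y) = -4*Y/(-2 + Y) (p(Y) = (-4/(-2 + Y))*Y = -4*Y/(-2 + Y))
√(-134045 + √(p(9*(9 + Q(4, -1))) + O)) = √(-134045 + √(-4*9*(9 - 3)/(-2 + 9*(9 - 3)) + 219682)) = √(-134045 + √(-4*9*6/(-2 + 9*6) + 219682)) = √(-134045 + √(-4*54/(-2 + 54) + 219682)) = √(-134045 + √(-4*54/52 + 219682)) = √(-134045 + √(-4*54*1/52 + 219682)) = √(-134045 + √(-54/13 + 219682)) = √(-134045 + √(2855812/13)) = √(-134045 + 2*√9281389/13)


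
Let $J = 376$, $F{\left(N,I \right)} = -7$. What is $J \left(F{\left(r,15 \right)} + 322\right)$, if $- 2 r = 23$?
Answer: $118440$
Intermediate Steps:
$r = - \frac{23}{2}$ ($r = \left(- \frac{1}{2}\right) 23 = - \frac{23}{2} \approx -11.5$)
$J \left(F{\left(r,15 \right)} + 322\right) = 376 \left(-7 + 322\right) = 376 \cdot 315 = 118440$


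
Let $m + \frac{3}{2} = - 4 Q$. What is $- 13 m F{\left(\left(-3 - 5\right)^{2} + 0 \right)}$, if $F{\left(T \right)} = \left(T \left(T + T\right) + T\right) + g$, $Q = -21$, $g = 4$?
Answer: $-8858850$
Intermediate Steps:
$F{\left(T \right)} = 4 + T + 2 T^{2}$ ($F{\left(T \right)} = \left(T \left(T + T\right) + T\right) + 4 = \left(T 2 T + T\right) + 4 = \left(2 T^{2} + T\right) + 4 = \left(T + 2 T^{2}\right) + 4 = 4 + T + 2 T^{2}$)
$m = \frac{165}{2}$ ($m = - \frac{3}{2} - -84 = - \frac{3}{2} + 84 = \frac{165}{2} \approx 82.5$)
$- 13 m F{\left(\left(-3 - 5\right)^{2} + 0 \right)} = \left(-13\right) \frac{165}{2} \left(4 + \left(\left(-3 - 5\right)^{2} + 0\right) + 2 \left(\left(-3 - 5\right)^{2} + 0\right)^{2}\right) = - \frac{2145 \left(4 + \left(\left(-8\right)^{2} + 0\right) + 2 \left(\left(-8\right)^{2} + 0\right)^{2}\right)}{2} = - \frac{2145 \left(4 + \left(64 + 0\right) + 2 \left(64 + 0\right)^{2}\right)}{2} = - \frac{2145 \left(4 + 64 + 2 \cdot 64^{2}\right)}{2} = - \frac{2145 \left(4 + 64 + 2 \cdot 4096\right)}{2} = - \frac{2145 \left(4 + 64 + 8192\right)}{2} = \left(- \frac{2145}{2}\right) 8260 = -8858850$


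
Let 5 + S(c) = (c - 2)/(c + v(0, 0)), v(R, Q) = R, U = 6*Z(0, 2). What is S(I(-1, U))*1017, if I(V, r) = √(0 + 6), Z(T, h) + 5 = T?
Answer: -4068 - 339*√6 ≈ -4898.4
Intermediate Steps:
Z(T, h) = -5 + T
U = -30 (U = 6*(-5 + 0) = 6*(-5) = -30)
I(V, r) = √6
S(c) = -5 + (-2 + c)/c (S(c) = -5 + (c - 2)/(c + 0) = -5 + (-2 + c)/c)
S(I(-1, U))*1017 = (-4 - 2*√6/6)*1017 = (-4 - √6/3)*1017 = -4068 - 339*√6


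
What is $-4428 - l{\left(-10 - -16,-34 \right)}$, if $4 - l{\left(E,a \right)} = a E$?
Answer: $-4636$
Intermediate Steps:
$l{\left(E,a \right)} = 4 - E a$ ($l{\left(E,a \right)} = 4 - a E = 4 - E a$)
$-4428 - l{\left(-10 - -16,-34 \right)} = -4428 - \left(4 - \left(-10 - -16\right) \left(-34\right)\right) = -4428 - \left(4 - \left(-10 + 16\right) \left(-34\right)\right) = -4428 - \left(4 - 6 \left(-34\right)\right) = -4428 - \left(4 + 204\right) = -4428 - 208 = -4636$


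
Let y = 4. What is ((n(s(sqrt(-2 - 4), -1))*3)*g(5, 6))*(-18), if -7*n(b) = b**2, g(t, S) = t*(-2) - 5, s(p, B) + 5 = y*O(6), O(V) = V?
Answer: -292410/7 ≈ -41773.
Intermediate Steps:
s(p, B) = 19 (s(p, B) = -5 + 4*6 = -5 + 24 = 19)
g(t, S) = -5 - 2*t (g(t, S) = -2*t - 5 = -5 - 2*t)
n(b) = -b**2/7
((n(s(sqrt(-2 - 4), -1))*3)*g(5, 6))*(-18) = ((-1/7*19**2*3)*(-5 - 2*5))*(-18) = ((-1/7*361*3)*(-5 - 10))*(-18) = (-361/7*3*(-15))*(-18) = -1083/7*(-15)*(-18) = (16245/7)*(-18) = -292410/7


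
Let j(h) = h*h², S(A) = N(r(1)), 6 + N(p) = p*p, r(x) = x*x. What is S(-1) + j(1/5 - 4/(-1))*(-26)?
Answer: -241411/125 ≈ -1931.3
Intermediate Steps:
r(x) = x²
N(p) = -6 + p² (N(p) = -6 + p*p = -6 + p²)
S(A) = -5 (S(A) = -6 + (1²)² = -6 + 1² = -6 + 1 = -5)
j(h) = h³
S(-1) + j(1/5 - 4/(-1))*(-26) = -5 + (1/5 - 4/(-1))³*(-26) = -5 + (1*(⅕) - 4*(-1))³*(-26) = -5 + (⅕ + 4)³*(-26) = -5 + (21/5)³*(-26) = -5 + (9261/125)*(-26) = -5 - 240786/125 = -241411/125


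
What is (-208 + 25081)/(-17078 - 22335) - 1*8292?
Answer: -326837469/39413 ≈ -8292.6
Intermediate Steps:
(-208 + 25081)/(-17078 - 22335) - 1*8292 = 24873/(-39413) - 8292 = 24873*(-1/39413) - 8292 = -24873/39413 - 8292 = -326837469/39413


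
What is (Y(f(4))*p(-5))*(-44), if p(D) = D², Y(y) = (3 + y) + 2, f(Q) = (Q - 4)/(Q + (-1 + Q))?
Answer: -5500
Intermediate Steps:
f(Q) = (-4 + Q)/(-1 + 2*Q)
Y(y) = 5 + y
(Y(f(4))*p(-5))*(-44) = ((5 + (-4 + 4)/(-1 + 2*4))*(-5)²)*(-44) = ((5 + 0/(-1 + 8))*25)*(-44) = ((5 + 0/7)*25)*(-44) = ((5 + (⅐)*0)*25)*(-44) = ((5 + 0)*25)*(-44) = (5*25)*(-44) = 125*(-44) = -5500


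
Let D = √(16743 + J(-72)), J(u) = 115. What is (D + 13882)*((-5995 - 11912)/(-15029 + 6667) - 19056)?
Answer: -1105898181465/4181 - 159328365*√16858/8362 ≈ -2.6698e+8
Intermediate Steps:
D = √16858 (D = √(16743 + 115) = √16858 ≈ 129.84)
(D + 13882)*((-5995 - 11912)/(-15029 + 6667) - 19056) = (√16858 + 13882)*((-5995 - 11912)/(-15029 + 6667) - 19056) = (13882 + √16858)*(-17907/(-8362) - 19056) = (13882 + √16858)*(-17907*(-1/8362) - 19056) = (13882 + √16858)*(17907/8362 - 19056) = (13882 + √16858)*(-159328365/8362) = -1105898181465/4181 - 159328365*√16858/8362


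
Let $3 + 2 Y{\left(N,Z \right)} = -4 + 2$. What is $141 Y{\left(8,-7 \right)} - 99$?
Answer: $- \frac{903}{2} \approx -451.5$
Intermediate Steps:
$Y{\left(N,Z \right)} = - \frac{5}{2}$ ($Y{\left(N,Z \right)} = - \frac{3}{2} + \frac{-4 + 2}{2} = - \frac{3}{2} + \frac{1}{2} \left(-2\right) = - \frac{3}{2} - 1 = - \frac{5}{2}$)
$141 Y{\left(8,-7 \right)} - 99 = 141 \left(- \frac{5}{2}\right) - 99 = - \frac{705}{2} - 99 = - \frac{903}{2}$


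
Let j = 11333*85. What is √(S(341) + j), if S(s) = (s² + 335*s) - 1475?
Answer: √1192346 ≈ 1091.9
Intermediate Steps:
S(s) = -1475 + s² + 335*s
j = 963305
√(S(341) + j) = √((-1475 + 341² + 335*341) + 963305) = √((-1475 + 116281 + 114235) + 963305) = √(229041 + 963305) = √1192346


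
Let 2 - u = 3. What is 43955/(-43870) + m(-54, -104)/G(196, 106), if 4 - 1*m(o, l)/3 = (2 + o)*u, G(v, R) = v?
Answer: -746623/429926 ≈ -1.7366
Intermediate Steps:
u = -1 (u = 2 - 1*3 = 2 - 3 = -1)
m(o, l) = 18 + 3*o (m(o, l) = 12 - 3*(2 + o)*(-1) = 12 - 3*(-2 - o) = 12 + (6 + 3*o) = 18 + 3*o)
43955/(-43870) + m(-54, -104)/G(196, 106) = 43955/(-43870) + (18 + 3*(-54))/196 = 43955*(-1/43870) + (18 - 162)*(1/196) = -8791/8774 - 144*1/196 = -8791/8774 - 36/49 = -746623/429926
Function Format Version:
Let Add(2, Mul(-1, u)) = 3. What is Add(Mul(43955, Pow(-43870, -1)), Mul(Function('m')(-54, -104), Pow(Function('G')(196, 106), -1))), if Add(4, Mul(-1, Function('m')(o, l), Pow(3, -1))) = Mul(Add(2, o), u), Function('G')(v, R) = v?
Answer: Rational(-746623, 429926) ≈ -1.7366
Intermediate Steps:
u = -1 (u = Add(2, Mul(-1, 3)) = Add(2, -3) = -1)
Function('m')(o, l) = Add(18, Mul(3, o)) (Function('m')(o, l) = Add(12, Mul(-3, Mul(Add(2, o), -1))) = Add(12, Mul(-3, Add(-2, Mul(-1, o)))) = Add(12, Add(6, Mul(3, o))) = Add(18, Mul(3, o)))
Add(Mul(43955, Pow(-43870, -1)), Mul(Function('m')(-54, -104), Pow(Function('G')(196, 106), -1))) = Add(Mul(43955, Pow(-43870, -1)), Mul(Add(18, Mul(3, -54)), Pow(196, -1))) = Add(Mul(43955, Rational(-1, 43870)), Mul(Add(18, -162), Rational(1, 196))) = Add(Rational(-8791, 8774), Mul(-144, Rational(1, 196))) = Add(Rational(-8791, 8774), Rational(-36, 49)) = Rational(-746623, 429926)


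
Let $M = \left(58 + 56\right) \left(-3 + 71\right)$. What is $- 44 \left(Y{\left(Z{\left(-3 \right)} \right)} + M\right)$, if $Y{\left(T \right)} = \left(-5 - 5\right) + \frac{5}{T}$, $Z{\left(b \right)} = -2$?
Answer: $-340538$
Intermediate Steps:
$Y{\left(T \right)} = -10 + \frac{5}{T}$
$M = 7752$ ($M = 114 \cdot 68 = 7752$)
$- 44 \left(Y{\left(Z{\left(-3 \right)} \right)} + M\right) = - 44 \left(\left(-10 + \frac{5}{-2}\right) + 7752\right) = - 44 \left(\left(-10 + 5 \left(- \frac{1}{2}\right)\right) + 7752\right) = - 44 \left(\left(-10 - \frac{5}{2}\right) + 7752\right) = - 44 \left(- \frac{25}{2} + 7752\right) = \left(-44\right) \frac{15479}{2} = -340538$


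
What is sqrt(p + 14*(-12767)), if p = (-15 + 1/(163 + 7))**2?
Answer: I*sqrt(5159030799)/170 ≈ 422.51*I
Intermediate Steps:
p = 6497401/28900 (p = (-15 + 1/170)**2 = (-2549/170)**2 = 6497401/28900 ≈ 224.82)
sqrt(p + 14*(-12767)) = sqrt(6497401/28900 + 14*(-12767)) = sqrt(6497401/28900 - 178738) = sqrt(-5159030799/28900) = I*sqrt(5159030799)/170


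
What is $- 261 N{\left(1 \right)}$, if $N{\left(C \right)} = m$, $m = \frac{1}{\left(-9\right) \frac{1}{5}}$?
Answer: $145$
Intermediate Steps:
$m = - \frac{5}{9}$ ($m = \frac{1}{\left(-9\right) \frac{1}{5}} = \frac{1}{- \frac{9}{5}} = - \frac{5}{9} \approx -0.55556$)
$N{\left(C \right)} = - \frac{5}{9}$
$- 261 N{\left(1 \right)} = \left(-261\right) \left(- \frac{5}{9}\right) = 145$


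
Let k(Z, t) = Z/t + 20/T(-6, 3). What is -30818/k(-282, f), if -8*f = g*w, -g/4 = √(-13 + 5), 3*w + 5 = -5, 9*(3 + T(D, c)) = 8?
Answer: 585542000/7357041 - 2614445030*I*√2/7357041 ≈ 79.589 - 502.56*I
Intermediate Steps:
T(D, c) = -19/9 (T(D, c) = -3 + (⅑)*8 = -3 + 8/9 = -19/9)
w = -10/3 (w = -5/3 + (⅓)*(-5) = -5/3 - 5/3 = -10/3 ≈ -3.3333)
g = -8*I*√2 (g = -4*√(-13 + 5) = -8*I*√2 ≈ -11.314*I)
f = -10*I*√2/3 (f = -(-8*I*√2)*(-10)/(8*3) = -10*I*√2/3 ≈ -4.714*I)
k(Z, t) = -180/19 + Z/t (k(Z, t) = Z/t + 20/(-19/9) = Z/t + 20*(-9/19) = Z/t - 180/19 = -180/19 + Z/t)
-30818/k(-282, f) = -30818/(-180/19 - 282*3*I*√2/20) = -30818/(-180/19 - 423*I*√2/10)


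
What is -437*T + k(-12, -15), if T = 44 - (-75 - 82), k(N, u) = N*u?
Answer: -87657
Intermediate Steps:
T = 201 (T = 44 - 1*(-157) = 44 + 157 = 201)
-437*T + k(-12, -15) = -437*201 - 12*(-15) = -87837 + 180 = -87657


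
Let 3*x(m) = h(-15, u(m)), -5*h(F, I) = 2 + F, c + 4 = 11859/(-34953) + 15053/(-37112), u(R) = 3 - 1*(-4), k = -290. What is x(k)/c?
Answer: -5621094856/30774808305 ≈ -0.18265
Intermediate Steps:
u(R) = 7 (u(R) = 3 + 4 = 7)
c = -2051653887/432391912 (c = -4 + (11859/(-34953) + 15053/(-37112)) = -4 + (11859*(-1/34953) + 15053*(-1/37112)) = -4 + (-3953/11651 - 15053/37112) = -4 - 322086239/432391912 = -2051653887/432391912 ≈ -4.7449)
h(F, I) = -⅖ - F/5 (h(F, I) = -(2 + F)/5 = -⅖ - F/5)
x(m) = 13/15 (x(m) = (-⅖ - ⅕*(-15))/3 = (-⅖ + 3)/3 = (⅓)*(13/5) = 13/15)
x(k)/c = 13/(15*(-2051653887/432391912)) = (13/15)*(-432391912/2051653887) = -5621094856/30774808305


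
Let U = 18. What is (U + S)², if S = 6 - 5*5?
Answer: 1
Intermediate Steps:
S = -19 (S = 6 - 25 = -19)
(U + S)² = (18 - 19)² = (-1)² = 1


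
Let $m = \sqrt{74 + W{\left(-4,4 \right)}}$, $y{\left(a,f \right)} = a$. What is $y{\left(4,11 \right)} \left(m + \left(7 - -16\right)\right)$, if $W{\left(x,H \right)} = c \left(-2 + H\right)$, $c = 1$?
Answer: $92 + 8 \sqrt{19} \approx 126.87$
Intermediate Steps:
$W{\left(x,H \right)} = -2 + H$ ($W{\left(x,H \right)} = 1 \left(-2 + H\right) = -2 + H$)
$m = 2 \sqrt{19}$ ($m = \sqrt{74 + \left(-2 + 4\right)} = \sqrt{74 + 2} = \sqrt{76} = 2 \sqrt{19} \approx 8.7178$)
$y{\left(4,11 \right)} \left(m + \left(7 - -16\right)\right) = 4 \left(2 \sqrt{19} + \left(7 - -16\right)\right) = 4 \left(2 \sqrt{19} + \left(7 + 16\right)\right) = 4 \left(2 \sqrt{19} + 23\right) = 4 \left(23 + 2 \sqrt{19}\right) = 92 + 8 \sqrt{19}$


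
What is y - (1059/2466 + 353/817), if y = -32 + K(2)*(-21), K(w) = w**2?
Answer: -78481151/671574 ≈ -116.86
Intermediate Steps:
y = -116 (y = -32 + 2**2*(-21) = -32 + 4*(-21) = -32 - 84 = -116)
y - (1059/2466 + 353/817) = -116 - (1059/2466 + 353/817) = -116 - (1059*(1/2466) + 353*(1/817)) = -116 - (353/822 + 353/817) = -116 - 1*578567/671574 = -116 - 578567/671574 = -78481151/671574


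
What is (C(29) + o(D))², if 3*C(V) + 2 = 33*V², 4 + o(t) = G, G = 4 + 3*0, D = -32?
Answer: 770118001/9 ≈ 8.5569e+7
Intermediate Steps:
G = 4 (G = 4 + 0 = 4)
o(t) = 0 (o(t) = -4 + 4 = 0)
C(V) = -⅔ + 11*V² (C(V) = -⅔ + (33*V²)/3 = -⅔ + 11*V²)
(C(29) + o(D))² = ((-⅔ + 11*29²) + 0)² = ((-⅔ + 11*841) + 0)² = ((-⅔ + 9251) + 0)² = (27751/3 + 0)² = (27751/3)² = 770118001/9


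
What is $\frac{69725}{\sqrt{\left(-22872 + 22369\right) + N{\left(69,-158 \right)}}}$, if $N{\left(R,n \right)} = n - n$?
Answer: $- \frac{69725 i \sqrt{503}}{503} \approx - 3108.9 i$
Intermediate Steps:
$N{\left(R,n \right)} = 0$
$\frac{69725}{\sqrt{\left(-22872 + 22369\right) + N{\left(69,-158 \right)}}} = \frac{69725}{\sqrt{\left(-22872 + 22369\right) + 0}} = \frac{69725}{\sqrt{-503 + 0}} = \frac{69725}{\sqrt{-503}} = \frac{69725}{i \sqrt{503}} = 69725 \left(- \frac{i \sqrt{503}}{503}\right) = - \frac{69725 i \sqrt{503}}{503}$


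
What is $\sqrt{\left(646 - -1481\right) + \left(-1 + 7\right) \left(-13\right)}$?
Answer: $\sqrt{2049} \approx 45.266$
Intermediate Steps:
$\sqrt{\left(646 - -1481\right) + \left(-1 + 7\right) \left(-13\right)} = \sqrt{\left(646 + 1481\right) + 6 \left(-13\right)} = \sqrt{2127 - 78} = \sqrt{2049}$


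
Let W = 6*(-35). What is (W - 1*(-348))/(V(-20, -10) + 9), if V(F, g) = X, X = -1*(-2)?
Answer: 138/11 ≈ 12.545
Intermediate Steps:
X = 2
V(F, g) = 2
W = -210
(W - 1*(-348))/(V(-20, -10) + 9) = (-210 - 1*(-348))/(2 + 9) = (-210 + 348)/11 = 138*(1/11) = 138/11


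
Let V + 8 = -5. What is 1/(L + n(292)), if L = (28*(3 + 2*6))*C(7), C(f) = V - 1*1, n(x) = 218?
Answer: -1/5662 ≈ -0.00017662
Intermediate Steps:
V = -13 (V = -8 - 5 = -13)
C(f) = -14 (C(f) = -13 - 1*1 = -13 - 1 = -14)
L = -5880 (L = (28*(3 + 2*6))*(-14) = (28*(3 + 12))*(-14) = (28*15)*(-14) = 420*(-14) = -5880)
1/(L + n(292)) = 1/(-5880 + 218) = 1/(-5662) = -1/5662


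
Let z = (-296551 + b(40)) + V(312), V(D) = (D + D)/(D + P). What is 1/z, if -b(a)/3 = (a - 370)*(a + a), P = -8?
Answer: -19/4129630 ≈ -4.6009e-6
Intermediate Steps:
V(D) = 2*D/(-8 + D) (V(D) = (D + D)/(D - 8) = (2*D)/(-8 + D) = 2*D/(-8 + D))
b(a) = -6*a*(-370 + a) (b(a) = -3*(a - 370)*(a + a) = -3*(-370 + a)*2*a = -6*a*(-370 + a))
z = -4129630/19 (z = (-296551 + 6*40*(370 - 1*40)) + 2*312/(-8 + 312) = (-296551 + 6*40*(370 - 40)) + 2*312/304 = (-296551 + 6*40*330) + 2*312*(1/304) = (-296551 + 79200) + 39/19 = -217351 + 39/19 = -4129630/19 ≈ -2.1735e+5)
1/z = 1/(-4129630/19) = -19/4129630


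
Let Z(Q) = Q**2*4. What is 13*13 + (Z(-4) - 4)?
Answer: 229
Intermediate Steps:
Z(Q) = 4*Q**2
13*13 + (Z(-4) - 4) = 13*13 + (4*(-4)**2 - 4) = 169 + (4*16 - 4) = 169 + (64 - 4) = 169 + 60 = 229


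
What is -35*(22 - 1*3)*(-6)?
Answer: 3990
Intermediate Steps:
-35*(22 - 1*3)*(-6) = -35*(22 - 3)*(-6) = -35*19*(-6) = -665*(-6) = 3990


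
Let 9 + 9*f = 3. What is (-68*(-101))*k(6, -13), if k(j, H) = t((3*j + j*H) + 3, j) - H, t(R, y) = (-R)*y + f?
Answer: 7300684/3 ≈ 2.4336e+6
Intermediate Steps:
f = -2/3 (f = -1 + (1/9)*3 = -1 + 1/3 = -2/3 ≈ -0.66667)
t(R, y) = -2/3 - R*y (t(R, y) = (-R)*y - 2/3 = -R*y - 2/3 = -2/3 - R*y)
k(j, H) = -2/3 - H - j*(3 + 3*j + H*j) (k(j, H) = (-2/3 - ((3*j + j*H) + 3)*j) - H = (-2/3 - ((3*j + H*j) + 3)*j) - H = (-2/3 - (3 + 3*j + H*j)*j) - H = (-2/3 - j*(3 + 3*j + H*j)) - H = -2/3 - H - j*(3 + 3*j + H*j))
(-68*(-101))*k(6, -13) = (-68*(-101))*(-2/3 - 1*(-13) - 1*6*(3 + 3*6 - 13*6)) = 6868*(-2/3 + 13 - 1*6*(3 + 18 - 78)) = 6868*(-2/3 + 13 - 1*6*(-57)) = 6868*(-2/3 + 13 + 342) = 6868*(1063/3) = 7300684/3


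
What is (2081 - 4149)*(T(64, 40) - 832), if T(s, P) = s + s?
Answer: 1455872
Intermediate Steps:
T(s, P) = 2*s
(2081 - 4149)*(T(64, 40) - 832) = (2081 - 4149)*(2*64 - 832) = -2068*(128 - 832) = -2068*(-704) = 1455872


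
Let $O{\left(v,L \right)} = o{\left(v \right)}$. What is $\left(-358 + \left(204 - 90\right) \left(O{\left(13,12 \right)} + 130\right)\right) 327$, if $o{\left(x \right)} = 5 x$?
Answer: $7152144$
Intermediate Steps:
$O{\left(v,L \right)} = 5 v$
$\left(-358 + \left(204 - 90\right) \left(O{\left(13,12 \right)} + 130\right)\right) 327 = \left(-358 + \left(204 - 90\right) \left(5 \cdot 13 + 130\right)\right) 327 = \left(-358 + 114 \left(65 + 130\right)\right) 327 = \left(-358 + 114 \cdot 195\right) 327 = \left(-358 + 22230\right) 327 = 21872 \cdot 327 = 7152144$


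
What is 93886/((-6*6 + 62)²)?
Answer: 3611/26 ≈ 138.88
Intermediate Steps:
93886/((-6*6 + 62)²) = 93886/((-36 + 62)²) = 93886/(26²) = 93886/676 = 93886*(1/676) = 3611/26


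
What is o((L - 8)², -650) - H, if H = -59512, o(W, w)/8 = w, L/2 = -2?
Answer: 54312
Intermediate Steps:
L = -4 (L = 2*(-2) = -4)
o(W, w) = 8*w
o((L - 8)², -650) - H = 8*(-650) - 1*(-59512) = -5200 + 59512 = 54312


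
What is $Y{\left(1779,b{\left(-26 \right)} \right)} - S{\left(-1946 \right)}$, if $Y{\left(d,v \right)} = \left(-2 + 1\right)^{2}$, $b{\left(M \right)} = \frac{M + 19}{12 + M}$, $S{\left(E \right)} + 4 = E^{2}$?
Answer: $-3786911$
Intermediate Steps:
$S{\left(E \right)} = -4 + E^{2}$
$b{\left(M \right)} = \frac{19 + M}{12 + M}$
$Y{\left(d,v \right)} = 1$ ($Y{\left(d,v \right)} = \left(-1\right)^{2} = 1$)
$Y{\left(1779,b{\left(-26 \right)} \right)} - S{\left(-1946 \right)} = 1 - \left(-4 + \left(-1946\right)^{2}\right) = 1 - \left(-4 + 3786916\right) = 1 - 3786912 = -3786911$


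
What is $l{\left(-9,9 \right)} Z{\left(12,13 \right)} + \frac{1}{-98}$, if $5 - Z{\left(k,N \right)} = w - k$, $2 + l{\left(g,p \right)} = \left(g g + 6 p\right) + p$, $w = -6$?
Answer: $\frac{320067}{98} \approx 3266.0$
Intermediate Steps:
$l{\left(g,p \right)} = -2 + g^{2} + 7 p$ ($l{\left(g,p \right)} = -2 + \left(\left(g g + 6 p\right) + p\right) = -2 + \left(\left(g^{2} + 6 p\right) + p\right) = -2 + \left(g^{2} + 7 p\right) = -2 + g^{2} + 7 p$)
$Z{\left(k,N \right)} = 11 + k$ ($Z{\left(k,N \right)} = 5 - \left(-6 - k\right) = 5 + \left(6 + k\right) = 11 + k$)
$l{\left(-9,9 \right)} Z{\left(12,13 \right)} + \frac{1}{-98} = \left(-2 + \left(-9\right)^{2} + 7 \cdot 9\right) \left(11 + 12\right) + \frac{1}{-98} = \left(-2 + 81 + 63\right) 23 - \frac{1}{98} = 142 \cdot 23 - \frac{1}{98} = 3266 - \frac{1}{98} = \frac{320067}{98}$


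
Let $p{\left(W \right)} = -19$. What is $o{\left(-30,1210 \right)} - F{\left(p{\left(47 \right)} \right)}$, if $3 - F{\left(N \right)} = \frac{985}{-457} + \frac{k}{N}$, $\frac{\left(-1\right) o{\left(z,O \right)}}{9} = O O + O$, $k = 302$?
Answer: $- \frac{114509763348}{8683} \approx -1.3188 \cdot 10^{7}$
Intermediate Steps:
$o{\left(z,O \right)} = - 9 O - 9 O^{2}$ ($o{\left(z,O \right)} = - 9 \left(O O + O\right) = - 9 \left(O^{2} + O\right) = - 9 \left(O + O^{2}\right) = - 9 O - 9 O^{2}$)
$F{\left(N \right)} = \frac{2356}{457} - \frac{302}{N}$ ($F{\left(N \right)} = 3 - \left(\frac{985}{-457} + \frac{302}{N}\right) = 3 - \left(985 \left(- \frac{1}{457}\right) + \frac{302}{N}\right) = 3 - \left(- \frac{985}{457} + \frac{302}{N}\right) = 3 + \left(\frac{985}{457} - \frac{302}{N}\right) = \frac{2356}{457} - \frac{302}{N}$)
$o{\left(-30,1210 \right)} - F{\left(p{\left(47 \right)} \right)} = \left(-9\right) 1210 \left(1 + 1210\right) - \left(\frac{2356}{457} - \frac{302}{-19}\right) = \left(-9\right) 1210 \cdot 1211 - \left(\frac{2356}{457} - - \frac{302}{19}\right) = -13187790 - \left(\frac{2356}{457} + \frac{302}{19}\right) = -13187790 - \frac{182778}{8683} = - \frac{114509763348}{8683}$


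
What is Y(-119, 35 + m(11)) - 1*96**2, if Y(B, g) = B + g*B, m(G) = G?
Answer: -14809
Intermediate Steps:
Y(B, g) = B + B*g
Y(-119, 35 + m(11)) - 1*96**2 = -119*(1 + (35 + 11)) - 1*96**2 = -119*(1 + 46) - 1*9216 = -119*47 - 9216 = -5593 - 9216 = -14809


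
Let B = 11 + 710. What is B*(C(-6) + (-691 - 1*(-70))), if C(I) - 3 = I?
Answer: -449904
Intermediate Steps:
C(I) = 3 + I
B = 721
B*(C(-6) + (-691 - 1*(-70))) = 721*((3 - 6) + (-691 - 1*(-70))) = 721*(-3 + (-691 + 70)) = 721*(-3 - 621) = 721*(-624) = -449904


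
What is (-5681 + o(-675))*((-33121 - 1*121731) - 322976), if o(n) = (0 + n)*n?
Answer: -214995841632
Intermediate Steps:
o(n) = n² (o(n) = n*n = n²)
(-5681 + o(-675))*((-33121 - 1*121731) - 322976) = (-5681 + (-675)²)*((-33121 - 1*121731) - 322976) = (-5681 + 455625)*((-33121 - 121731) - 322976) = 449944*(-154852 - 322976) = 449944*(-477828) = -214995841632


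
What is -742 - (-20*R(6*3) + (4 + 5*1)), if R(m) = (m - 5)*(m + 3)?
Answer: 4709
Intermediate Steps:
R(m) = (-5 + m)*(3 + m)
-742 - (-20*R(6*3) + (4 + 5*1)) = -742 - (-20*(-15 + (6*3)² - 12*3) + (4 + 5*1)) = -742 - (-20*(-15 + 18² - 2*18) + (4 + 5)) = -742 - (-20*(-15 + 324 - 36) + 9) = -742 - (-20*273 + 9) = -742 - (-5460 + 9) = -742 - 1*(-5451) = -742 + 5451 = 4709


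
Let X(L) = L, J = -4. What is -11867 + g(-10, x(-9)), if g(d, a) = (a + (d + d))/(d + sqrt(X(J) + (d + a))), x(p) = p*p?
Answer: -392221/33 - 61*sqrt(67)/33 ≈ -11901.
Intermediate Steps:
x(p) = p**2
g(d, a) = (a + 2*d)/(d + sqrt(-4 + a + d)) (g(d, a) = (a + (d + d))/(d + sqrt(-4 + (d + a))) = (a + 2*d)/(d + sqrt(-4 + (a + d))) = (a + 2*d)/(d + sqrt(-4 + a + d)))
-11867 + g(-10, x(-9)) = -11867 + ((-9)**2 + 2*(-10))/(-10 + sqrt(-4 + (-9)**2 - 10)) = -11867 + (81 - 20)/(-10 + sqrt(-4 + 81 - 10)) = -11867 + 61/(-10 + sqrt(67))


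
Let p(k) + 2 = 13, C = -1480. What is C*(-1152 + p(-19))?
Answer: 1688680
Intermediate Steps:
p(k) = 11 (p(k) = -2 + 13 = 11)
C*(-1152 + p(-19)) = -1480*(-1152 + 11) = -1480*(-1141) = 1688680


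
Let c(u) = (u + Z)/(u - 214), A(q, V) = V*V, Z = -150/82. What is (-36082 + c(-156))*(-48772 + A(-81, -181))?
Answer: 8763740436159/15170 ≈ 5.7770e+8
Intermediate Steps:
Z = -75/41 (Z = -150*1/82 = -75/41 ≈ -1.8293)
A(q, V) = V²
c(u) = (-75/41 + u)/(-214 + u) (c(u) = (u - 75/41)/(u - 214) = (-75/41 + u)/(-214 + u))
(-36082 + c(-156))*(-48772 + A(-81, -181)) = (-36082 + (-75/41 - 156)/(-214 - 156))*(-48772 + (-181)²) = (-36082 - 6471/41/(-370))*(-48772 + 32761) = (-36082 - 1/370*(-6471/41))*(-16011) = (-36082 + 6471/15170)*(-16011) = -547357469/15170*(-16011) = 8763740436159/15170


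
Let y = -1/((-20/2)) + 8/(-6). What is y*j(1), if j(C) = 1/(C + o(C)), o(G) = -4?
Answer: 37/90 ≈ 0.41111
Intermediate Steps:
j(C) = 1/(-4 + C) (j(C) = 1/(C - 4) = 1/(-4 + C))
y = -37/30 (y = -1/((-20/2)) + 8*(-⅙) = -1/((-4*5/2)) - 4/3 = -1/(-10) - 4/3 = -1*(-⅒) - 4/3 = ⅒ - 4/3 = -37/30 ≈ -1.2333)
y*j(1) = -37/(30*(-4 + 1)) = -37/30/(-3) = -37/30*(-⅓) = 37/90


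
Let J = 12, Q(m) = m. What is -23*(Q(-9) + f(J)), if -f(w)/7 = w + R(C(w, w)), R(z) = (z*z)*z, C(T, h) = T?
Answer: 280347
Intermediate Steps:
R(z) = z³ (R(z) = z²*z = z³)
f(w) = -7*w - 7*w³ (f(w) = -7*(w + w³) = -7*w - 7*w³)
-23*(Q(-9) + f(J)) = -23*(-9 + 7*12*(-1 - 1*12²)) = -23*(-9 + 7*12*(-1 - 1*144)) = -23*(-9 + 7*12*(-1 - 144)) = -23*(-9 + 7*12*(-145)) = -23*(-9 - 12180) = -23*(-12189) = 280347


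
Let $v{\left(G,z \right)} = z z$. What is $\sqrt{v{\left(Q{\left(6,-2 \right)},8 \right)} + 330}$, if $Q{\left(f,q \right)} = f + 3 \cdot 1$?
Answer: $\sqrt{394} \approx 19.849$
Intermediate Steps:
$Q{\left(f,q \right)} = 3 + f$ ($Q{\left(f,q \right)} = f + 3 = 3 + f$)
$v{\left(G,z \right)} = z^{2}$
$\sqrt{v{\left(Q{\left(6,-2 \right)},8 \right)} + 330} = \sqrt{8^{2} + 330} = \sqrt{64 + 330} = \sqrt{394}$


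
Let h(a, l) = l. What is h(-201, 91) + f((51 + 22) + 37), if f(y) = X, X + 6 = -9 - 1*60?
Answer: 16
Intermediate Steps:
X = -75 (X = -6 + (-9 - 1*60) = -6 + (-9 - 60) = -6 - 69 = -75)
f(y) = -75
h(-201, 91) + f((51 + 22) + 37) = 91 - 75 = 16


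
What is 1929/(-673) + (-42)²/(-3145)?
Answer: -7253877/2116585 ≈ -3.4272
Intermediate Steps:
1929/(-673) + (-42)²/(-3145) = 1929*(-1/673) + 1764*(-1/3145) = -1929/673 - 1764/3145 = -7253877/2116585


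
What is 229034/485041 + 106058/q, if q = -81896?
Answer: -16342754957/19861458868 ≈ -0.82284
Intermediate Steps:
229034/485041 + 106058/q = 229034/485041 + 106058/(-81896) = 229034*(1/485041) + 106058*(-1/81896) = 229034/485041 - 53029/40948 = -16342754957/19861458868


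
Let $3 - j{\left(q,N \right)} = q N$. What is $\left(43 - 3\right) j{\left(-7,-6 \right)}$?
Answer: $-1560$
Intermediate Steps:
$j{\left(q,N \right)} = 3 - N q$ ($j{\left(q,N \right)} = 3 - q N = 3 - N q$)
$\left(43 - 3\right) j{\left(-7,-6 \right)} = \left(43 - 3\right) \left(3 - \left(-6\right) \left(-7\right)\right) = \left(43 + \left(-10 + 7\right)\right) \left(3 - 42\right) = \left(43 - 3\right) \left(-39\right) = 40 \left(-39\right) = -1560$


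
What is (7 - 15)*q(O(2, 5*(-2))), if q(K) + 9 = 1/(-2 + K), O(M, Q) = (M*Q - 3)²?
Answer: 37936/527 ≈ 71.985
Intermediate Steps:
O(M, Q) = (-3 + M*Q)²
q(K) = -9 + 1/(-2 + K)
(7 - 15)*q(O(2, 5*(-2))) = (7 - 15)*((19 - 9*(-3 + 2*(5*(-2)))²)/(-2 + (-3 + 2*(5*(-2)))²)) = -8*(19 - 9*(-3 + 2*(-10))²)/(-2 + (-3 + 2*(-10))²) = -8*(19 - 9*(-3 - 20)²)/(-2 + (-3 - 20)²) = -8*(19 - 9*(-23)²)/(-2 + (-23)²) = -8*(19 - 9*529)/(-2 + 529) = -8*(19 - 4761)/527 = -8*(-4742)/527 = -8*(-4742/527) = 37936/527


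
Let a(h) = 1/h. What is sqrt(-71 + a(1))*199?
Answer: 199*I*sqrt(70) ≈ 1665.0*I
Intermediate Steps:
sqrt(-71 + a(1))*199 = sqrt(-71 + 1/1)*199 = sqrt(-71 + 1)*199 = sqrt(-70)*199 = (I*sqrt(70))*199 = 199*I*sqrt(70)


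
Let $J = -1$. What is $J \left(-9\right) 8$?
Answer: $72$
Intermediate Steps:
$J \left(-9\right) 8 = \left(-1\right) \left(-9\right) 8 = 9 \cdot 8 = 72$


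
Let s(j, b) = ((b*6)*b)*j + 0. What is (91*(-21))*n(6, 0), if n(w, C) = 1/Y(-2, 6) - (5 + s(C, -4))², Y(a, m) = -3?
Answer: 48412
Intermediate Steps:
s(j, b) = 6*j*b² (s(j, b) = ((6*b)*b)*j + 0 = (6*b²)*j + 0 = 6*j*b² + 0 = 6*j*b²)
n(w, C) = -⅓ - (5 + 96*C)² (n(w, C) = 1/(-3) - (5 + 6*C*(-4)²)² = -⅓ - (5 + 6*C*16)² = -⅓ - (5 + 96*C)²)
(91*(-21))*n(6, 0) = (91*(-21))*(-⅓ - (5 + 96*0)²) = -1911*(-⅓ - (5 + 0)²) = -1911*(-⅓ - 1*5²) = -1911*(-⅓ - 1*25) = -1911*(-⅓ - 25) = -1911*(-76/3) = 48412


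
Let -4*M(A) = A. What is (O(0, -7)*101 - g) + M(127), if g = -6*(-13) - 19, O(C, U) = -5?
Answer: -2383/4 ≈ -595.75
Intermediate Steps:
M(A) = -A/4
g = 59 (g = 78 - 19 = 59)
(O(0, -7)*101 - g) + M(127) = (-5*101 - 1*59) - ¼*127 = (-505 - 59) - 127/4 = -564 - 127/4 = -2383/4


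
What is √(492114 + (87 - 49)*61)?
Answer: 4*√30902 ≈ 703.16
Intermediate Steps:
√(492114 + (87 - 49)*61) = √(492114 + 38*61) = √(492114 + 2318) = √494432 = 4*√30902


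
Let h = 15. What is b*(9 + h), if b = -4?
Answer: -96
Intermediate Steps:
b*(9 + h) = -4*(9 + 15) = -4*24 = -96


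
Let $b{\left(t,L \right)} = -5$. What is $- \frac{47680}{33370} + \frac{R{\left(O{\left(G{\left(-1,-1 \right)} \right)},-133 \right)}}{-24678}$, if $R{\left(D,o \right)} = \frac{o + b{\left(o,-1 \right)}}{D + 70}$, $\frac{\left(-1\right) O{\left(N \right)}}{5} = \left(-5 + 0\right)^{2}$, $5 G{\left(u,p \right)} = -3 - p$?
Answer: $- \frac{1078669871}{754879455} \approx -1.4289$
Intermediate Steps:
$G{\left(u,p \right)} = - \frac{3}{5} - \frac{p}{5}$ ($G{\left(u,p \right)} = \frac{-3 - p}{5} = - \frac{3}{5} - \frac{p}{5}$)
$O{\left(N \right)} = -125$ ($O{\left(N \right)} = - 5 \left(-5 + 0\right)^{2} = - 5 \left(-5\right)^{2} = \left(-5\right) 25 = -125$)
$R{\left(D,o \right)} = \frac{-5 + o}{70 + D}$ ($R{\left(D,o \right)} = \frac{o - 5}{D + 70} = \frac{-5 + o}{70 + D}$)
$- \frac{47680}{33370} + \frac{R{\left(O{\left(G{\left(-1,-1 \right)} \right)},-133 \right)}}{-24678} = - \frac{47680}{33370} + \frac{\frac{1}{70 - 125} \left(-5 - 133\right)}{-24678} = \left(-47680\right) \frac{1}{33370} + \frac{1}{-55} \left(-138\right) \left(- \frac{1}{24678}\right) = - \frac{4768}{3337} + \left(- \frac{1}{55}\right) \left(-138\right) \left(- \frac{1}{24678}\right) = - \frac{4768}{3337} + \frac{138}{55} \left(- \frac{1}{24678}\right) = - \frac{4768}{3337} - \frac{23}{226215} = - \frac{1078669871}{754879455}$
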